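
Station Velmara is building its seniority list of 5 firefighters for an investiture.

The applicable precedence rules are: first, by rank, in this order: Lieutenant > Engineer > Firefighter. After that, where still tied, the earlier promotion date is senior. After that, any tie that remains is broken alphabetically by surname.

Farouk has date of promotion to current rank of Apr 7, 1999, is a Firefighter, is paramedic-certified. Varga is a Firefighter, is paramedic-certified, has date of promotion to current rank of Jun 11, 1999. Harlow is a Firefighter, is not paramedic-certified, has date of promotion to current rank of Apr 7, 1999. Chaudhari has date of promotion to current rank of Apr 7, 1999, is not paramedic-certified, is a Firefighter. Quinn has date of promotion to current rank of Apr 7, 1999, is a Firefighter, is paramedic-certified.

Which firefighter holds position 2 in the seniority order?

Farouk

By rank: Chaudhari, Farouk, Harlow, Quinn and Varga (Firefighter).
Among Chaudhari, Farouk, Harlow, Quinn and Varga, by date of promotion to current rank (earlier first): Chaudhari, Farouk, Harlow and Quinn (Apr 7, 1999) before Varga (Jun 11, 1999).
Among Chaudhari, Farouk, Harlow and Quinn, alphabetically by surname: Chaudhari before Farouk before Harlow before Quinn.
Order: Chaudhari, Farouk, Harlow, Quinn, Varga.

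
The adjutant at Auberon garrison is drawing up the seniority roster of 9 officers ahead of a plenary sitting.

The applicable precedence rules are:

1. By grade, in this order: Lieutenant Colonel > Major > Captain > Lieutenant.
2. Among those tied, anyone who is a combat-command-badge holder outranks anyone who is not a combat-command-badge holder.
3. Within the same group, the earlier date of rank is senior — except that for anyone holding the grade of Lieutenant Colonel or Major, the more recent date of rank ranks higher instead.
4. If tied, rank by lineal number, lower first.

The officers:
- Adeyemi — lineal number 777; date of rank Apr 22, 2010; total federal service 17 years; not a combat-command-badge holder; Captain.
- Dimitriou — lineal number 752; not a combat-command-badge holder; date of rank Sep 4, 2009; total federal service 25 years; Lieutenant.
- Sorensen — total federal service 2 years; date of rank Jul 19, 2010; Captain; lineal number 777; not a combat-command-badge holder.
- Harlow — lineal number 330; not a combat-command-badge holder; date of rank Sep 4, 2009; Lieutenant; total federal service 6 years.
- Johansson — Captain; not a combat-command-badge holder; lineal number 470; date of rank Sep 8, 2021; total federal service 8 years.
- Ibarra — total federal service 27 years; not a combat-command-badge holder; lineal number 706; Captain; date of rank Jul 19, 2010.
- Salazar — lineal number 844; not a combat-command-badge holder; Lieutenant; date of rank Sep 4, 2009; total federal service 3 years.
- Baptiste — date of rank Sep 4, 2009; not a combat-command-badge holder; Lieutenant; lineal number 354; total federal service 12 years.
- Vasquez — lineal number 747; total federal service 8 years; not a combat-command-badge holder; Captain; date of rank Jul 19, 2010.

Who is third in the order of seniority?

Vasquez

By grade: Adeyemi, Ibarra, Vasquez, Sorensen and Johansson (Captain); then Harlow, Baptiste, Dimitriou and Salazar (Lieutenant).
Adeyemi, Ibarra, Vasquez, Sorensen and Johansson are each not a combat-command-badge holder, so the next rule applies.
Among Adeyemi, Ibarra, Vasquez, Sorensen and Johansson, by date of rank (earlier first): Adeyemi (Apr 22, 2010) before Ibarra, Vasquez and Sorensen (Jul 19, 2010) before Johansson (Sep 8, 2021).
Among Ibarra, Vasquez and Sorensen, by lineal number (lower first): Ibarra (706) before Vasquez (747) before Sorensen (777).
Harlow, Baptiste, Dimitriou and Salazar are each not a combat-command-badge holder, so the next rule applies.
Harlow, Baptiste, Dimitriou and Salazar all have date of rank Sep 4, 2009, so the next rule applies.
Among Harlow, Baptiste, Dimitriou and Salazar, by lineal number (lower first): Harlow (330) before Baptiste (354) before Dimitriou (752) before Salazar (844).
Order: Adeyemi, Ibarra, Vasquez, Sorensen, Johansson, Harlow, Baptiste, Dimitriou, Salazar.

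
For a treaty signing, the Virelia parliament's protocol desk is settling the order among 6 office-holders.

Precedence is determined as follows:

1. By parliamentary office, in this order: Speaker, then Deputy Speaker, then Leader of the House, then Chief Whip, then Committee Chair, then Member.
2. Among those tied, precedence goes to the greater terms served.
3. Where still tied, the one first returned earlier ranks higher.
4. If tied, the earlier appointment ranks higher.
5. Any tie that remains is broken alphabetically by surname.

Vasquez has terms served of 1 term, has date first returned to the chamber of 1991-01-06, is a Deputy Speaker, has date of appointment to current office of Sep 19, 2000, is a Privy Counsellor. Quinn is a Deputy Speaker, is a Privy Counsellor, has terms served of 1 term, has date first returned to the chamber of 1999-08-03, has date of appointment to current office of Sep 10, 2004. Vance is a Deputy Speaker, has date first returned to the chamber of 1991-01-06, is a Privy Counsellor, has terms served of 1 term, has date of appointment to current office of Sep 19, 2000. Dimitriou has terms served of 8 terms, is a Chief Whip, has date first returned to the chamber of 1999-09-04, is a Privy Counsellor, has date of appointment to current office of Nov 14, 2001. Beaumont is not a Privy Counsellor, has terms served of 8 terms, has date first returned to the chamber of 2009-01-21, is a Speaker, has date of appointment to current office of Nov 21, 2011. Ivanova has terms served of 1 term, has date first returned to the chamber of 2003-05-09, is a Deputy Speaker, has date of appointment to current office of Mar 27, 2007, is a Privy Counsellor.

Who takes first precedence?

By parliamentary office: Beaumont (Speaker); then Vance, Vasquez, Quinn and Ivanova (Deputy Speaker); then Dimitriou (Chief Whip).
Vance, Vasquez, Quinn and Ivanova all have terms served 1 term, so the next rule applies.
Among Vance, Vasquez, Quinn and Ivanova, by date first returned to the chamber (earlier first): Vance and Vasquez (1991-01-06) before Quinn (1999-08-03) before Ivanova (2003-05-09).
Vance and Vasquez both have date of appointment to current office Sep 19, 2000, so the next rule applies.
Among Vance and Vasquez, alphabetically by surname: Vance before Vasquez.
Order: Beaumont, Vance, Vasquez, Quinn, Ivanova, Dimitriou.

Beaumont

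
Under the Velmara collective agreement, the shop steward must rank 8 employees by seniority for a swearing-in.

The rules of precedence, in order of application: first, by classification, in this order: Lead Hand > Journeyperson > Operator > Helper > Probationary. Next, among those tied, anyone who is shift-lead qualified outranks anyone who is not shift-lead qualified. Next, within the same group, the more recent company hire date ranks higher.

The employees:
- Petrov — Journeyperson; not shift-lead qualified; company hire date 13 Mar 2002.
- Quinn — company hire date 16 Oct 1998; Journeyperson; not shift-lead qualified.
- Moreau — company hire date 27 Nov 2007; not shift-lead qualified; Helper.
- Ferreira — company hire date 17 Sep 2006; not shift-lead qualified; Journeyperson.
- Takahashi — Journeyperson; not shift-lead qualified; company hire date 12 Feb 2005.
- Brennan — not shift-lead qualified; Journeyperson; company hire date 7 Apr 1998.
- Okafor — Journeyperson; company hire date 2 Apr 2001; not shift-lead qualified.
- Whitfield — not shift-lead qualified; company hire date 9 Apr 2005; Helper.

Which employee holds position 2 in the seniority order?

By classification: Ferreira, Takahashi, Petrov, Okafor, Quinn and Brennan (Journeyperson); then Moreau and Whitfield (Helper).
Ferreira, Takahashi, Petrov, Okafor, Quinn and Brennan are each not shift-lead qualified, so the next rule applies.
Among Ferreira, Takahashi, Petrov, Okafor, Quinn and Brennan, by company hire date (later first): Ferreira (17 Sep 2006) before Takahashi (12 Feb 2005) before Petrov (13 Mar 2002) before Okafor (2 Apr 2001) before Quinn (16 Oct 1998) before Brennan (7 Apr 1998).
Moreau and Whitfield are each not shift-lead qualified, so the next rule applies.
Among Moreau and Whitfield, by company hire date (later first): Moreau (27 Nov 2007) before Whitfield (9 Apr 2005).
Order: Ferreira, Takahashi, Petrov, Okafor, Quinn, Brennan, Moreau, Whitfield.

Takahashi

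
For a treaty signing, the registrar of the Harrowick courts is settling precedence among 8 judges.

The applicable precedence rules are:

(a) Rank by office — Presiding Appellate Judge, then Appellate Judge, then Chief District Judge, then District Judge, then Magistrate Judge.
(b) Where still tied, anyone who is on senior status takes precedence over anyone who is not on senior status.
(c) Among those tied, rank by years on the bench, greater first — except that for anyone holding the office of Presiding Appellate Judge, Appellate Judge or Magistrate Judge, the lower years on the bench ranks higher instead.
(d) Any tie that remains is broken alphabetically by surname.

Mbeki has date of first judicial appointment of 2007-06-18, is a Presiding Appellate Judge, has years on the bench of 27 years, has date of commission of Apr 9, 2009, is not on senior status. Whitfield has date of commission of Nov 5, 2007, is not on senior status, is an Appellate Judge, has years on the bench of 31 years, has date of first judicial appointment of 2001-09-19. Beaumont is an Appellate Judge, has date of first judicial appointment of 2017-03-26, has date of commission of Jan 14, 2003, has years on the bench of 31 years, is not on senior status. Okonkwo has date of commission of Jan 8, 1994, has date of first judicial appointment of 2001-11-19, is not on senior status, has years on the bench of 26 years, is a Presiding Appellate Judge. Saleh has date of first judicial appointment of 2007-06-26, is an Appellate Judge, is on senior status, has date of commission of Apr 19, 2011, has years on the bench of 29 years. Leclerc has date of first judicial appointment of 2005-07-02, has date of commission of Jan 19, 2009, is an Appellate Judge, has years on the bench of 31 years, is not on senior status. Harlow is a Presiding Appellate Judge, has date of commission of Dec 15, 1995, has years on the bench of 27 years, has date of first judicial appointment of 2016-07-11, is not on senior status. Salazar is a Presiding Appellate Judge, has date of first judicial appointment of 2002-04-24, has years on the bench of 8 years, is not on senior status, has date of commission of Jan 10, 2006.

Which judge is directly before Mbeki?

Harlow

By office: Salazar, Okonkwo, Harlow and Mbeki (Presiding Appellate Judge); then Saleh, Beaumont, Leclerc and Whitfield (Appellate Judge).
Salazar, Okonkwo, Harlow and Mbeki are each not on senior status, so the next rule applies.
Among Salazar, Okonkwo, Harlow and Mbeki, by years on the bench (lower first) (reversed rule for this group): Salazar (8 years) before Okonkwo (26 years) before Harlow and Mbeki (27 years).
Among Harlow and Mbeki, alphabetically by surname: Harlow before Mbeki.
Among Saleh, Beaumont, Leclerc and Whitfield, on senior status before not on senior status: Saleh (on senior status) before Beaumont, Leclerc and Whitfield (not on senior status).
Beaumont, Leclerc and Whitfield all have years on the bench 31 years, so the next rule applies.
Among Beaumont, Leclerc and Whitfield, alphabetically by surname: Beaumont before Leclerc before Whitfield.
Order: Salazar, Okonkwo, Harlow, Mbeki, Saleh, Beaumont, Leclerc, Whitfield.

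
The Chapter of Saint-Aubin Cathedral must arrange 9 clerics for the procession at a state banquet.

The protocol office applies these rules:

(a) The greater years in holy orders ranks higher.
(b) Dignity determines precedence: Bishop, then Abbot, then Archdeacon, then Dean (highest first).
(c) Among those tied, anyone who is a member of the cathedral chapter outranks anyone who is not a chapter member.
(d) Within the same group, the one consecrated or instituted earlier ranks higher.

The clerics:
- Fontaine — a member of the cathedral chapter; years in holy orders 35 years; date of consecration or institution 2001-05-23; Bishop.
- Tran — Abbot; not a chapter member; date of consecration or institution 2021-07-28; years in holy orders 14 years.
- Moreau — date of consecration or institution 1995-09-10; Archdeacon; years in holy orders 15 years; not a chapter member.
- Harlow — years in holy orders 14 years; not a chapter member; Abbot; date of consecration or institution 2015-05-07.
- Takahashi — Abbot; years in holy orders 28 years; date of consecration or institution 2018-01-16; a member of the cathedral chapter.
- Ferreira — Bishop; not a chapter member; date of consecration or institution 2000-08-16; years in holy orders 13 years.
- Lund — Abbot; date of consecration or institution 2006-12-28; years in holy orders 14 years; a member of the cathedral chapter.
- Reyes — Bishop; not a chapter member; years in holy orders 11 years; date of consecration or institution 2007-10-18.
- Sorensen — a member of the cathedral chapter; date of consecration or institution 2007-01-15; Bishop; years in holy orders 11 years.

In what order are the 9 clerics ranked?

By years in holy orders (higher first): Fontaine (35 years); then Takahashi (28 years); then Moreau (15 years); then Lund, Harlow and Tran (each 14 years); then Ferreira (13 years); then Sorensen and Reyes (both 11 years).
Lund, Harlow and Tran are each Abbot, so the next rule applies.
Among Lund, Harlow and Tran, a member of the cathedral chapter before not a chapter member: Lund (a member of the cathedral chapter) before Harlow and Tran (not a chapter member).
Among Harlow and Tran, by date of consecration or institution (earlier first): Harlow (2015-05-07) before Tran (2021-07-28).
Sorensen and Reyes are each Bishop, so the next rule applies.
Among Sorensen and Reyes, a member of the cathedral chapter before not a chapter member: Sorensen (a member of the cathedral chapter) before Reyes (not a chapter member).
Full order: Fontaine, Takahashi, Moreau, Lund, Harlow, Tran, Ferreira, Sorensen, Reyes.

Fontaine, Takahashi, Moreau, Lund, Harlow, Tran, Ferreira, Sorensen, Reyes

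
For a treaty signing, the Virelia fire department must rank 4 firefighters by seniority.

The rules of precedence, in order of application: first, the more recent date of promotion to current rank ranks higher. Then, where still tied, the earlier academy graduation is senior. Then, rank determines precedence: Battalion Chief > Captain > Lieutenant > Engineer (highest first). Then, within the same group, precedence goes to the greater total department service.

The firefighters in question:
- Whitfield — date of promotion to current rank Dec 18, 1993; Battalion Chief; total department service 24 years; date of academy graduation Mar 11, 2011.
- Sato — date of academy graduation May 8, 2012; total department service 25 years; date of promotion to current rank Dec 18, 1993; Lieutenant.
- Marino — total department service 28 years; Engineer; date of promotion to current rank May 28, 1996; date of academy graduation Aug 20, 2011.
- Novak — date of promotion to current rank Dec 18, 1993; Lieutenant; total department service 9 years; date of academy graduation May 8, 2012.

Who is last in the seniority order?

Novak

By date of promotion to current rank (later first): Marino (May 28, 1996); then Whitfield, Sato and Novak (each Dec 18, 1993).
Among Whitfield, Sato and Novak, by date of academy graduation (earlier first): Whitfield (Mar 11, 2011) before Sato and Novak (May 8, 2012).
Sato and Novak are each Lieutenant, so the next rule applies.
Among Sato and Novak, by total department service (higher first): Sato (25 years) before Novak (9 years).
Order: Marino, Whitfield, Sato, Novak.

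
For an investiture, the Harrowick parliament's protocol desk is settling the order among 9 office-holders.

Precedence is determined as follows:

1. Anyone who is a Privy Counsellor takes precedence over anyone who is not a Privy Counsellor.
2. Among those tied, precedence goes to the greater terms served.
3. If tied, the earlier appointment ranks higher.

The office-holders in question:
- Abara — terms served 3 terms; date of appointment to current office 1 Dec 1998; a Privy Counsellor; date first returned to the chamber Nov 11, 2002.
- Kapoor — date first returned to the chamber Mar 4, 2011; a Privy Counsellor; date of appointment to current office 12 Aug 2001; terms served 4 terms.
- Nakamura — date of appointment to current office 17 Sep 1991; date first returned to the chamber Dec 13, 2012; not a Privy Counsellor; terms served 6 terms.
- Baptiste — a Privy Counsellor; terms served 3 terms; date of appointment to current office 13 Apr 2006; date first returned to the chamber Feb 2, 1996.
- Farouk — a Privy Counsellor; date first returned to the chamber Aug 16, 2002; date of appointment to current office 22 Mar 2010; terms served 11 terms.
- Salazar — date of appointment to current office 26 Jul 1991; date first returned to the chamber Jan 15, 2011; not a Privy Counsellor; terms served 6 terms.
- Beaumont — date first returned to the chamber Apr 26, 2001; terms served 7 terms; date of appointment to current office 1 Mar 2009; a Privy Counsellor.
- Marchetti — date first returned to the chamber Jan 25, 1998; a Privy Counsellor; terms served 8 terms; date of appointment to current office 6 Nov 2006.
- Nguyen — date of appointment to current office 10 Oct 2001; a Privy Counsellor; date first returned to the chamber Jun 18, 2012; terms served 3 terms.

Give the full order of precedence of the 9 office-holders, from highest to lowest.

Farouk, Marchetti, Beaumont, Kapoor, Abara, Nguyen, Baptiste, Salazar, Nakamura

By the first rule: Farouk, Marchetti, Beaumont, Kapoor, Abara, Nguyen and Baptiste (each a Privy Counsellor); then Salazar and Nakamura (both not a Privy Counsellor).
Among Farouk, Marchetti, Beaumont, Kapoor, Abara, Nguyen and Baptiste, by terms served (higher first): Farouk (11 terms) before Marchetti (8 terms) before Beaumont (7 terms) before Kapoor (4 terms) before Abara, Nguyen and Baptiste (3 terms).
Among Abara, Nguyen and Baptiste, by date of appointment to current office (earlier first): Abara (1 Dec 1998) before Nguyen (10 Oct 2001) before Baptiste (13 Apr 2006).
Salazar and Nakamura both have terms served 6 terms, so the next rule applies.
Among Salazar and Nakamura, by date of appointment to current office (earlier first): Salazar (26 Jul 1991) before Nakamura (17 Sep 1991).
Full order: Farouk, Marchetti, Beaumont, Kapoor, Abara, Nguyen, Baptiste, Salazar, Nakamura.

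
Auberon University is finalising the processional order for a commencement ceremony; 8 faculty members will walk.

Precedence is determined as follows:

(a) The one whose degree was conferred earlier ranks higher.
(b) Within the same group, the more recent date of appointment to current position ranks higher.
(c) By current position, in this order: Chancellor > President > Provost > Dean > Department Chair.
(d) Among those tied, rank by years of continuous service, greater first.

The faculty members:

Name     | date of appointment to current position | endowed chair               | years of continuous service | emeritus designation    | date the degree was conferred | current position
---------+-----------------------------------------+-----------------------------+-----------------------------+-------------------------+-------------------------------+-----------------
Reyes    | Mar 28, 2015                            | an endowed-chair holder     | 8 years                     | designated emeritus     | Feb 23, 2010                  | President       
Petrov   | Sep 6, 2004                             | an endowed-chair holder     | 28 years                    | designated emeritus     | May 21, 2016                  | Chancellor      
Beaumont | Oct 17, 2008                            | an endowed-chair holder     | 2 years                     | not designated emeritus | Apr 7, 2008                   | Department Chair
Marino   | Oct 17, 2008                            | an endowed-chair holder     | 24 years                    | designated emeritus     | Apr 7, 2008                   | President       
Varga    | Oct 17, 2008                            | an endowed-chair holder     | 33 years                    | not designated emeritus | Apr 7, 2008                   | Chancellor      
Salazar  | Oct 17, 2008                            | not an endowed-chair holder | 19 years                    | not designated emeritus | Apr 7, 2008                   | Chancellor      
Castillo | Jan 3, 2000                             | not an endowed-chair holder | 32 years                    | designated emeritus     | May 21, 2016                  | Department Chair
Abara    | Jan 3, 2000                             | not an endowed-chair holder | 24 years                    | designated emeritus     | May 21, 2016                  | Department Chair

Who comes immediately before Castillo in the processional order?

By date the degree was conferred (earlier first): Varga, Salazar, Marino and Beaumont (each Apr 7, 2008); then Reyes (Feb 23, 2010); then Petrov, Castillo and Abara (each May 21, 2016).
Varga, Salazar, Marino and Beaumont all have date of appointment to current position Oct 17, 2008, so the next rule applies.
Among Varga, Salazar, Marino and Beaumont, by current position: Varga and Salazar (Chancellor) before Marino (President) before Beaumont (Department Chair).
Among Varga and Salazar, by years of continuous service (higher first): Varga (33 years) before Salazar (19 years).
Among Petrov, Castillo and Abara, by date of appointment to current position (later first): Petrov (Sep 6, 2004) before Castillo and Abara (Jan 3, 2000).
Castillo and Abara are each Department Chair, so the next rule applies.
Among Castillo and Abara, by years of continuous service (higher first): Castillo (32 years) before Abara (24 years).
Order: Varga, Salazar, Marino, Beaumont, Reyes, Petrov, Castillo, Abara.

Petrov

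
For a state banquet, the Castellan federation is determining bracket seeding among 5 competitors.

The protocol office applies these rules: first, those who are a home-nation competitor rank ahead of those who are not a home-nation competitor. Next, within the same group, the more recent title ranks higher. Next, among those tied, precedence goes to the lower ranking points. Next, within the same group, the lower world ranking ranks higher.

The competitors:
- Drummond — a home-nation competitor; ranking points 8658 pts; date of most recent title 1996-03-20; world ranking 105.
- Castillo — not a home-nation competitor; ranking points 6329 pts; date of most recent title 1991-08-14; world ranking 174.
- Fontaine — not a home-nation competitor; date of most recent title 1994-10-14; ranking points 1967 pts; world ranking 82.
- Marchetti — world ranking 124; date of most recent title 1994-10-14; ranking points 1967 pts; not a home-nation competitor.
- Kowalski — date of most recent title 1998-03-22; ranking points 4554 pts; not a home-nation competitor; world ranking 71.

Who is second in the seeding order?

By the first rule: Drummond (a home-nation competitor); then Kowalski, Fontaine, Marchetti and Castillo (each not a home-nation competitor).
Among Kowalski, Fontaine, Marchetti and Castillo, by date of most recent title (later first): Kowalski (1998-03-22) before Fontaine and Marchetti (1994-10-14) before Castillo (1991-08-14).
Fontaine and Marchetti both have ranking points 1967 pts, so the next rule applies.
Among Fontaine and Marchetti, by world ranking (lower first): Fontaine (82) before Marchetti (124).
Order: Drummond, Kowalski, Fontaine, Marchetti, Castillo.

Kowalski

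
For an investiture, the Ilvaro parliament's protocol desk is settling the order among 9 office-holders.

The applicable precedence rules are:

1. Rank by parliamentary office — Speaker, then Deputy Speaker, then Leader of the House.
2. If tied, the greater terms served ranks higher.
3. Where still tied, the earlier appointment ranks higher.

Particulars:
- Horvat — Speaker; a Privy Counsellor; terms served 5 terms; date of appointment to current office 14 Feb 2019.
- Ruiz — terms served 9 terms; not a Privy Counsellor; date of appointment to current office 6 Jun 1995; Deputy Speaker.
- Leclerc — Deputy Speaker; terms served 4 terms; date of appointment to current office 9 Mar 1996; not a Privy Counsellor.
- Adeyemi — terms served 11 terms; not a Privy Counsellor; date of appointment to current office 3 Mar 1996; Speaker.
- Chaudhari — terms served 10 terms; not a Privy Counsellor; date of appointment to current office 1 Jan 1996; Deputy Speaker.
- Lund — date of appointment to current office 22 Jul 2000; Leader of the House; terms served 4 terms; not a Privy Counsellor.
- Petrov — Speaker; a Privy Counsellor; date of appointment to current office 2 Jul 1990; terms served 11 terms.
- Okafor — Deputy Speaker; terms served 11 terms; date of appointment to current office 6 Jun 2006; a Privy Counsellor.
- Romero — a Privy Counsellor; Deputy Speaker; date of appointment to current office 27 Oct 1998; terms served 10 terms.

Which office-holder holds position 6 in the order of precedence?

By parliamentary office: Petrov, Adeyemi and Horvat (Speaker); then Okafor, Chaudhari, Romero, Ruiz and Leclerc (Deputy Speaker); then Lund (Leader of the House).
Among Petrov, Adeyemi and Horvat, by terms served (higher first): Petrov and Adeyemi (11 terms) before Horvat (5 terms).
Among Petrov and Adeyemi, by date of appointment to current office (earlier first): Petrov (2 Jul 1990) before Adeyemi (3 Mar 1996).
Among Okafor, Chaudhari, Romero, Ruiz and Leclerc, by terms served (higher first): Okafor (11 terms) before Chaudhari and Romero (10 terms) before Ruiz (9 terms) before Leclerc (4 terms).
Among Chaudhari and Romero, by date of appointment to current office (earlier first): Chaudhari (1 Jan 1996) before Romero (27 Oct 1998).
Order: Petrov, Adeyemi, Horvat, Okafor, Chaudhari, Romero, Ruiz, Leclerc, Lund.

Romero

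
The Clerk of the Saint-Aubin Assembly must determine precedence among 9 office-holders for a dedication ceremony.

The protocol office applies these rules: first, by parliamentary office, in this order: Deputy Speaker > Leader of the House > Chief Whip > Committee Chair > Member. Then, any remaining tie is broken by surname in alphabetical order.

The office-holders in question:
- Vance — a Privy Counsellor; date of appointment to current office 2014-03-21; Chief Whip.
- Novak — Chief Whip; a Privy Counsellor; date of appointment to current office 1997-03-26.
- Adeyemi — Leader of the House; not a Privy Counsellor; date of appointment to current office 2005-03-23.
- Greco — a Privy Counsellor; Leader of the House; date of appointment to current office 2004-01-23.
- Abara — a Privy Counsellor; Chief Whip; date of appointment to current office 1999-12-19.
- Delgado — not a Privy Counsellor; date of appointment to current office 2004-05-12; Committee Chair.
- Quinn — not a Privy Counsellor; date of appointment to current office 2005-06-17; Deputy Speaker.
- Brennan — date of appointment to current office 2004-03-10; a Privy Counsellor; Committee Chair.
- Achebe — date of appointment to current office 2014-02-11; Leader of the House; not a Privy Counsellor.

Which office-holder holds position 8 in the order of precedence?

By parliamentary office: Quinn (Deputy Speaker); then Achebe, Adeyemi and Greco (Leader of the House); then Abara, Novak and Vance (Chief Whip); then Brennan and Delgado (Committee Chair).
Among Achebe, Adeyemi and Greco, alphabetically by surname: Achebe before Adeyemi before Greco.
Among Abara, Novak and Vance, alphabetically by surname: Abara before Novak before Vance.
Among Brennan and Delgado, alphabetically by surname: Brennan before Delgado.
Order: Quinn, Achebe, Adeyemi, Greco, Abara, Novak, Vance, Brennan, Delgado.

Brennan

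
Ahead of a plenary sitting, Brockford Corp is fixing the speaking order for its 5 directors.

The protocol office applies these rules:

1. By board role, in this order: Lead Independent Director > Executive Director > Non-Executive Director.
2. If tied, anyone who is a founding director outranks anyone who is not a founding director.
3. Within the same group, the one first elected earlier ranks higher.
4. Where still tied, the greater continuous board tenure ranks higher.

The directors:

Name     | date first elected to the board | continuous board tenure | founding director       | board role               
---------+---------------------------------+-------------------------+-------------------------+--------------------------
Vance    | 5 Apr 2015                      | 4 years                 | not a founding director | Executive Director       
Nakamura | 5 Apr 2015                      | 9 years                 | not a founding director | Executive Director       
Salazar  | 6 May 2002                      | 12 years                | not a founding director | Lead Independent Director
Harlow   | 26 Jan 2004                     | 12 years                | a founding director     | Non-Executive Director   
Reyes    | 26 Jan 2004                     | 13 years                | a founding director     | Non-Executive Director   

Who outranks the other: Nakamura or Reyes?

By board role: Salazar (Lead Independent Director); then Nakamura and Vance (Executive Director); then Reyes and Harlow (Non-Executive Director).
Nakamura and Vance are each not a founding director, so the next rule applies.
Nakamura and Vance both have date first elected to the board 5 Apr 2015, so the next rule applies.
Among Nakamura and Vance, by continuous board tenure (higher first): Nakamura (9 years) before Vance (4 years).
Reyes and Harlow are each a founding director, so the next rule applies.
Reyes and Harlow both have date first elected to the board 26 Jan 2004, so the next rule applies.
Among Reyes and Harlow, by continuous board tenure (higher first): Reyes (13 years) before Harlow (12 years).
So Nakamura takes precedence.

Nakamura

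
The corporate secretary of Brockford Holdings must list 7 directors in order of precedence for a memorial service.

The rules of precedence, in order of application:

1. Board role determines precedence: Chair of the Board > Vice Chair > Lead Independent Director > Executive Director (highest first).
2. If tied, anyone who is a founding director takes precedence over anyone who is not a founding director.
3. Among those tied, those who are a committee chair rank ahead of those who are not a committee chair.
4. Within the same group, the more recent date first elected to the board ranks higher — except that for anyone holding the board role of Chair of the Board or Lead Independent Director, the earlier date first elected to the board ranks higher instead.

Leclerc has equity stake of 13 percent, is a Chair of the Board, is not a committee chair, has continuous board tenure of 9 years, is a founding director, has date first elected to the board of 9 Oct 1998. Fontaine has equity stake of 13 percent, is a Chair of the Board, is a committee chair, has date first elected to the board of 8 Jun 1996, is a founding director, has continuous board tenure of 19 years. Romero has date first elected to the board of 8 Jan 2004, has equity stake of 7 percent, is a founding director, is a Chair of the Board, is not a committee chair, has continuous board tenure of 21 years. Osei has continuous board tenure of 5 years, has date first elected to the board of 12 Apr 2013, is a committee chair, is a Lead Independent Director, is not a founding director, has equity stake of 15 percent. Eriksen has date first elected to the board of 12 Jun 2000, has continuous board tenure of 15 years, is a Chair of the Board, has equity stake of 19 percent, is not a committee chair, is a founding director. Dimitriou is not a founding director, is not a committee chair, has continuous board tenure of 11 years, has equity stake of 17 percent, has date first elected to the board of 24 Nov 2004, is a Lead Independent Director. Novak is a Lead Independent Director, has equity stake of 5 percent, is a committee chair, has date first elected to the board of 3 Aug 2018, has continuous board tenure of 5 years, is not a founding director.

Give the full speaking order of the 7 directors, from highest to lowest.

By board role: Fontaine, Leclerc, Eriksen and Romero (Chair of the Board); then Osei, Novak and Dimitriou (Lead Independent Director).
Fontaine, Leclerc, Eriksen and Romero are each a founding director, so the next rule applies.
Among Fontaine, Leclerc, Eriksen and Romero, a committee chair before not a committee chair: Fontaine (a committee chair) before Leclerc, Eriksen and Romero (not a committee chair).
Among Leclerc, Eriksen and Romero, by date first elected to the board (earlier first) (reversed rule for this group): Leclerc (9 Oct 1998) before Eriksen (12 Jun 2000) before Romero (8 Jan 2004).
Osei, Novak and Dimitriou are each not a founding director, so the next rule applies.
Among Osei, Novak and Dimitriou, a committee chair before not a committee chair: Osei and Novak (a committee chair) before Dimitriou (not a committee chair).
Among Osei and Novak, by date first elected to the board (earlier first) (reversed rule for this group): Osei (12 Apr 2013) before Novak (3 Aug 2018).
Full order: Fontaine, Leclerc, Eriksen, Romero, Osei, Novak, Dimitriou.

Fontaine, Leclerc, Eriksen, Romero, Osei, Novak, Dimitriou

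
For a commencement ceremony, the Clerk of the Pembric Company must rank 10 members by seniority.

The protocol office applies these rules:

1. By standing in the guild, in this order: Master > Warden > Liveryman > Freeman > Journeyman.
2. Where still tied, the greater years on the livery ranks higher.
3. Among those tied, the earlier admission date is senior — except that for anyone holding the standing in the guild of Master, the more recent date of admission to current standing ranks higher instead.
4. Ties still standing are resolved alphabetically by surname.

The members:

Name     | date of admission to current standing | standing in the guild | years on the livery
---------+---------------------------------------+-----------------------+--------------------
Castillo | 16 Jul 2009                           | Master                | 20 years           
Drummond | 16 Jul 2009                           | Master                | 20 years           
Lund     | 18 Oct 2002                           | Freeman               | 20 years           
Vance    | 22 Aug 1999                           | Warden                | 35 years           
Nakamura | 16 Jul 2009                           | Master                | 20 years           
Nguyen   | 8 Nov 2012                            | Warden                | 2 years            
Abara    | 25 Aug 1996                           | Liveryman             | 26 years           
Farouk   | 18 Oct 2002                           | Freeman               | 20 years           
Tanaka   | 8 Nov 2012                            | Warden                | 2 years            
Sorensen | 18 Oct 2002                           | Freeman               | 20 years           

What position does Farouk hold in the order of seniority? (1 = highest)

8

By standing in the guild: Castillo, Drummond and Nakamura (Master); then Vance, Nguyen and Tanaka (Warden); then Abara (Liveryman); then Farouk, Lund and Sorensen (Freeman).
Castillo, Drummond and Nakamura all have years on the livery 20 years, so the next rule applies.
Castillo, Drummond and Nakamura all have date of admission to current standing 16 Jul 2009, so the next rule applies.
Among Castillo, Drummond and Nakamura, alphabetically by surname: Castillo before Drummond before Nakamura.
Among Vance, Nguyen and Tanaka, by years on the livery (higher first): Vance (35 years) before Nguyen and Tanaka (2 years).
Nguyen and Tanaka both have date of admission to current standing 8 Nov 2012, so the next rule applies.
Among Nguyen and Tanaka, alphabetically by surname: Nguyen before Tanaka.
Farouk, Lund and Sorensen all have years on the livery 20 years, so the next rule applies.
Farouk, Lund and Sorensen all have date of admission to current standing 18 Oct 2002, so the next rule applies.
Among Farouk, Lund and Sorensen, alphabetically by surname: Farouk before Lund before Sorensen.
Order: Castillo, Drummond, Nakamura, Vance, Nguyen, Tanaka, Abara, Farouk, Lund, Sorensen. So position 8.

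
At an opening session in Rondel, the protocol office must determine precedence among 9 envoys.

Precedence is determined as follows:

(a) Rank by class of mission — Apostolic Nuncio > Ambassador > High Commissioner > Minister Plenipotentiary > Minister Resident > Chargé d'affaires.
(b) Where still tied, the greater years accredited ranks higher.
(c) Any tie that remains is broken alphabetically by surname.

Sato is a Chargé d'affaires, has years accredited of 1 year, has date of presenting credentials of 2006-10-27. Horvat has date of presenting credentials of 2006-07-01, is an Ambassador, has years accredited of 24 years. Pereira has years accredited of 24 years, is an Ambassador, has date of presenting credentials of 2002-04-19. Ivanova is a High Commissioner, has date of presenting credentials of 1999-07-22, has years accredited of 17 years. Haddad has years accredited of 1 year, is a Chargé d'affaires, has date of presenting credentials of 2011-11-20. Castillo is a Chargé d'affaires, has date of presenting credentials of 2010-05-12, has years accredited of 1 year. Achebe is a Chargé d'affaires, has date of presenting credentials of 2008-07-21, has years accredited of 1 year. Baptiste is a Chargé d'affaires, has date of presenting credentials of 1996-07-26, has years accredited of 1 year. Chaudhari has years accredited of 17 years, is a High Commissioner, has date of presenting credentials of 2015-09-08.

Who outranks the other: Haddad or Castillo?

By class of mission: Horvat and Pereira (Ambassador); then Chaudhari and Ivanova (High Commissioner); then Achebe, Baptiste, Castillo, Haddad and Sato (Chargé d'affaires).
Horvat and Pereira both have years accredited 24 years, so the next rule applies.
Among Horvat and Pereira, alphabetically by surname: Horvat before Pereira.
Chaudhari and Ivanova both have years accredited 17 years, so the next rule applies.
Among Chaudhari and Ivanova, alphabetically by surname: Chaudhari before Ivanova.
Achebe, Baptiste, Castillo, Haddad and Sato all have years accredited 1 year, so the next rule applies.
Among Achebe, Baptiste, Castillo, Haddad and Sato, alphabetically by surname: Achebe before Baptiste before Castillo before Haddad before Sato.
So Castillo takes precedence.

Castillo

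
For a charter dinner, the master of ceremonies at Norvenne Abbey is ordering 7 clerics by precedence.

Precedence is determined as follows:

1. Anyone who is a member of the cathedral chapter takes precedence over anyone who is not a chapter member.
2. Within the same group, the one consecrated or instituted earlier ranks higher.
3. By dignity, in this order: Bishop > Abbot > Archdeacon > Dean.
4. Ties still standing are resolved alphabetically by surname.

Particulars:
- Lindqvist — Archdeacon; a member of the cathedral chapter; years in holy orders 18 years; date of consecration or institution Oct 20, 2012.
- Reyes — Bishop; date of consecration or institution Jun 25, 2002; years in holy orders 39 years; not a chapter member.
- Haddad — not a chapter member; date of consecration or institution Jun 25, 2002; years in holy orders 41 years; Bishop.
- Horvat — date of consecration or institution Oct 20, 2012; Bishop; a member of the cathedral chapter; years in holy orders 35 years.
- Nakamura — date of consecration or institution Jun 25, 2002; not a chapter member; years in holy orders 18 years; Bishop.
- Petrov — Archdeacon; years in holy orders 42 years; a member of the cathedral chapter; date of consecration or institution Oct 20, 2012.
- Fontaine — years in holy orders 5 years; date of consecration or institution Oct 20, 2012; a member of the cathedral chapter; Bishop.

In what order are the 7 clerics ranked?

By the first rule: Fontaine, Horvat, Lindqvist and Petrov (each a member of the cathedral chapter); then Haddad, Nakamura and Reyes (each not a chapter member).
Fontaine, Horvat, Lindqvist and Petrov all have date of consecration or institution Oct 20, 2012, so the next rule applies.
Among Fontaine, Horvat, Lindqvist and Petrov, by dignity: Fontaine and Horvat (Bishop) before Lindqvist and Petrov (Archdeacon).
Among Fontaine and Horvat, alphabetically by surname: Fontaine before Horvat.
Among Lindqvist and Petrov, alphabetically by surname: Lindqvist before Petrov.
Haddad, Nakamura and Reyes all have date of consecration or institution Jun 25, 2002, so the next rule applies.
Haddad, Nakamura and Reyes are each Bishop, so the next rule applies.
Among Haddad, Nakamura and Reyes, alphabetically by surname: Haddad before Nakamura before Reyes.
Full order: Fontaine, Horvat, Lindqvist, Petrov, Haddad, Nakamura, Reyes.

Fontaine, Horvat, Lindqvist, Petrov, Haddad, Nakamura, Reyes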